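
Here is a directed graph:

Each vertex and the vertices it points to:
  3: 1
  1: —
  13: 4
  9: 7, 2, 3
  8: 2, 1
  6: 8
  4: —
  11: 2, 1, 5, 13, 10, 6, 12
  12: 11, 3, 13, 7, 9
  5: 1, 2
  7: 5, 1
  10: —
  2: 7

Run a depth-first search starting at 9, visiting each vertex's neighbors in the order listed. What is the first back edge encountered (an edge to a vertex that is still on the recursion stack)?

DFS from 9 (visiting each vertex's neighbors in the order listed); mark gray on enter, black on exit:
9 gray
  7 gray
    5 gray
      1 gray
      1 black
      2 gray
        2→7: 7 is gray → back edge
First back edge: 2 → 7.

2->7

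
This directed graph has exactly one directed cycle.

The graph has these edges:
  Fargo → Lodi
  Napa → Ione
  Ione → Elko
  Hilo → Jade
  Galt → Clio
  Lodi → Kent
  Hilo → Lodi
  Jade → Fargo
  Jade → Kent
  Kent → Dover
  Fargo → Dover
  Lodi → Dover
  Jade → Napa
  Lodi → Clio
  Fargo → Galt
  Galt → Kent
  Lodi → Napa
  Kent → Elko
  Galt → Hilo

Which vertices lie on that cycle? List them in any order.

Galt, Hilo, Jade, Fargo

DFS with gray/black marking from Jade:
Jade gray
  Napa gray
    Ione gray
      Elko gray
      Elko black
    Ione black
  Napa black
  Kent gray
    Dover gray
    Dover black
    Kent→Elko: Elko black — skip
  Kent black
  Fargo gray
    Galt gray
      Hilo gray
        Hilo→Jade: Jade is gray → back edge
Back edge closes the cycle Jade → Fargo → Galt → Hilo → Jade; its vertices are {Galt, Hilo, Jade, Fargo}.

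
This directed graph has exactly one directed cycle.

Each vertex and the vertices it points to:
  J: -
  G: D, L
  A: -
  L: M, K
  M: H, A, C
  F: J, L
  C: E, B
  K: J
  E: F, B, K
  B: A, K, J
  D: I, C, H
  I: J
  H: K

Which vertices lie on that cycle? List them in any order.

C, E, F, L, M

DFS with gray/black marking from L:
L gray
  M gray
    H gray
      K gray
        J gray
        J black
      K black
    H black
    A gray
    A black
    C gray
      E gray
        F gray
          F→J: J black — skip
          F→L: L is gray → back edge
Back edge closes the cycle L → M → C → E → F → L; its vertices are {C, E, F, L, M}.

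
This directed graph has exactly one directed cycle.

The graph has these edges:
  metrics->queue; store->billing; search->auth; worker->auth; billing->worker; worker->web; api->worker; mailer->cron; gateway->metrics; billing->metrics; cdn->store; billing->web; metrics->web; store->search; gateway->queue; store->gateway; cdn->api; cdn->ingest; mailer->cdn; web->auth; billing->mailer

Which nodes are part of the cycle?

DFS with gray/black marking from mailer:
mailer gray
  cdn gray
    store gray
      billing gray
        web gray
          auth gray
          auth black
        web black
        billing→mailer: mailer is gray → back edge
Back edge closes the cycle mailer → cdn → store → billing → mailer; its vertices are {cdn, store, mailer, billing}.

cdn, store, mailer, billing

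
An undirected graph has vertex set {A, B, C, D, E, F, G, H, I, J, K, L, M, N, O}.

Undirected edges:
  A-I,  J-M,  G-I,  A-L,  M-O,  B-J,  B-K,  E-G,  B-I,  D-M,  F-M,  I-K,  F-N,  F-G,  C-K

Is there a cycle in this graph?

DFS, tracking each vertex's parent; an edge to a visited non-parent vertex closes a cycle.
Start from C:
visit C (parent –)
  visit K (parent C)
    K–C: parent, skip
    visit I (parent K)
      I–K: parent, skip
      visit G (parent I)
        G–I: parent, skip
        visit F (parent G)
          visit M (parent F)
            visit J (parent M)
              visit B (parent J)
                B–K: K visited and ≠ parent → cycle
Cycle: K – I – G – F – M – J – B – K.

Yes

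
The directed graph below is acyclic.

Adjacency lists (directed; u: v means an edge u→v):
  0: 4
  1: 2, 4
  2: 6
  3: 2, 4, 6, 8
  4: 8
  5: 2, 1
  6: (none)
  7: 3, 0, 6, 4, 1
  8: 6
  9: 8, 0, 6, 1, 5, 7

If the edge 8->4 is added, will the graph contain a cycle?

Adding 8→4 creates a cycle iff 4 can already reach 8.
Path from 4: 4 → 8.
So 4 → … → 8 → 4 is a cycle.

Yes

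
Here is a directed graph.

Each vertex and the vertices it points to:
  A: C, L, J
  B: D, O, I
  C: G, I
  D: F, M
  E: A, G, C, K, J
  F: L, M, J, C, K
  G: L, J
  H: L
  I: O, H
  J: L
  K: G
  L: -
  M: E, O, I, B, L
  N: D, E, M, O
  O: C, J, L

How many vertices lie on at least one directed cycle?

7

A vertex is on a directed cycle iff it belongs to a strongly connected component of size ≥ 2 (or has a self-loop).
The vertices on cycles are {B, C, D, F, I, M, O} — 7 in total.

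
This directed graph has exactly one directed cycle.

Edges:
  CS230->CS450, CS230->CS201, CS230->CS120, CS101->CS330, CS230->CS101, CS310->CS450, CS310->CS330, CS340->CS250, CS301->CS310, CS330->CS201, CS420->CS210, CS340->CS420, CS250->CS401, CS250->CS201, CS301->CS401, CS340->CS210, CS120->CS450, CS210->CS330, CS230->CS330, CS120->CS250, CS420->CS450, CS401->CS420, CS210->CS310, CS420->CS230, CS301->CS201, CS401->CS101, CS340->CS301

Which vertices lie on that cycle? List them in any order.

DFS with gray/black marking from CS420:
CS420 gray
  CS210 gray
    CS310 gray
      CS330 gray
        CS201 gray
        CS201 black
      CS330 black
      CS450 gray
      CS450 black
    CS310 black
    CS210→CS330: CS330 black — skip
  CS210 black
  CS420→CS450: CS450 black — skip
  CS230 gray
    CS120 gray
      CS250 gray
        CS250→CS201: CS201 black — skip
        CS401 gray
          CS101 gray
            CS101→CS330: CS330 black — skip
          CS101 black
          CS401→CS420: CS420 is gray → back edge
Back edge closes the cycle CS420 → CS230 → CS120 → CS250 → CS401 → CS420; its vertices are {CS120, CS230, CS250, CS401, CS420}.

CS120, CS230, CS250, CS401, CS420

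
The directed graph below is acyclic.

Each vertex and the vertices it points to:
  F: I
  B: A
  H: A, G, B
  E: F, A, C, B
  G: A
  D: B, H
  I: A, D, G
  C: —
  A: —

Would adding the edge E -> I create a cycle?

No

Adding E→I creates a cycle iff I can already reach E.
Explore from I: no path reaches E. The graph stays acyclic.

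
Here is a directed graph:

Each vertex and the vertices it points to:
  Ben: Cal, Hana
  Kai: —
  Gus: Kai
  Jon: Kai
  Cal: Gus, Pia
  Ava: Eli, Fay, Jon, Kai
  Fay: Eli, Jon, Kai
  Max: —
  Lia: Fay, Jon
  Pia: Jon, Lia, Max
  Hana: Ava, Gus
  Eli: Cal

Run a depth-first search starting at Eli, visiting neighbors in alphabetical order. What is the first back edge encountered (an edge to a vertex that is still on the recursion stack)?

DFS from Eli (visiting neighbors in alphabetical order); mark gray on enter, black on exit:
Eli gray
  Cal gray
    Gus gray
      Kai gray
      Kai black
    Gus black
    Pia gray
      Jon gray
        Jon→Kai: Kai black — skip
      Jon black
      Lia gray
        Fay gray
          Fay→Eli: Eli is gray → back edge
First back edge: Fay → Eli.

Fay→Eli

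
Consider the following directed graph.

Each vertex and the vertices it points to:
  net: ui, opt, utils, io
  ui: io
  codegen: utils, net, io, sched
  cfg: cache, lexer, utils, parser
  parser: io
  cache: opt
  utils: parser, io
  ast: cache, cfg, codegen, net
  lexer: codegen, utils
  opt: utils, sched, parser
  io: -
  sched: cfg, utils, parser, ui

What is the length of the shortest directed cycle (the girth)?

For each vertex v, BFS finds the shortest path from v back to v.
The shortest such closed walk is codegen → sched → cfg → lexer → codegen, length 4.

4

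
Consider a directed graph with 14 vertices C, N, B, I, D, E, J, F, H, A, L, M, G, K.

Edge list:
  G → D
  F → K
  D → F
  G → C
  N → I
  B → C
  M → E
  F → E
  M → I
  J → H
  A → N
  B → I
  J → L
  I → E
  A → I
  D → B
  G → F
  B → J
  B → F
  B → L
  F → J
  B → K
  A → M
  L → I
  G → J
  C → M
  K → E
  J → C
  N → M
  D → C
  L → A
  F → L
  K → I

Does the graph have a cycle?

DFS with white/gray/black marking, starting from C:
C gray
  M gray
    I gray
      E gray
      E black
    I black
    M→E: E black — skip
  M black
C black
N gray
  N→M: M black — skip
  N→I: I black — skip
N black
B gray
  J gray
    L gray
      A gray
        A→N: N black — skip
        A→M: M black — skip
        A→I: I black — skip
      A black
      L→I: I black — skip
    L black
    J→C: C black — skip
    H gray
    H black
  J black
  B→C: C black — skip
  F gray
    F→J: J black — skip
    F→E: E black — skip
    K gray
      K→E: E black — skip
      K→I: I black — skip
    K black
    F→L: L black — skip
  F black
  B→L: L black — skip
  B→I: I black — skip
  B→K: K black — skip
B black
D gray
  D→C: C black — skip
  D→F: F black — skip
  D→B: B black — skip
D black
G gray
  G→F: F black — skip
  G→C: C black — skip
  G→J: J black — skip
  G→D: D black — skip
G black
Every edge goes to a white or black vertex — no back edge, so the graph is acyclic.

No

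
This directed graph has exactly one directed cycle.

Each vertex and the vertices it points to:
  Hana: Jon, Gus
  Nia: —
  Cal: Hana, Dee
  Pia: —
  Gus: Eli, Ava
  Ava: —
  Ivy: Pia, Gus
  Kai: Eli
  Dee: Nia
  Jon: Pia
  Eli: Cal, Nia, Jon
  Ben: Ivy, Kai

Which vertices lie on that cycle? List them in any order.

DFS with gray/black marking from Gus:
Gus gray
  Eli gray
    Cal gray
      Hana gray
        Jon gray
          Pia gray
          Pia black
        Jon black
        Hana→Gus: Gus is gray → back edge
Back edge closes the cycle Gus → Eli → Cal → Hana → Gus; its vertices are {Cal, Eli, Gus, Hana}.

Cal, Eli, Gus, Hana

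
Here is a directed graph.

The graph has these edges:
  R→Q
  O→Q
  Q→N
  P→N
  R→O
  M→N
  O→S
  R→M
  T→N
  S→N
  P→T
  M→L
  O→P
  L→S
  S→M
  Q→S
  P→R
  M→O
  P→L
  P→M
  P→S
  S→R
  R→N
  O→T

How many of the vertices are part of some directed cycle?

A vertex is on a directed cycle iff it belongs to a strongly connected component of size ≥ 2 (or has a self-loop).
The vertices on cycles are {L, M, O, P, Q, R, S} — 7 in total.

7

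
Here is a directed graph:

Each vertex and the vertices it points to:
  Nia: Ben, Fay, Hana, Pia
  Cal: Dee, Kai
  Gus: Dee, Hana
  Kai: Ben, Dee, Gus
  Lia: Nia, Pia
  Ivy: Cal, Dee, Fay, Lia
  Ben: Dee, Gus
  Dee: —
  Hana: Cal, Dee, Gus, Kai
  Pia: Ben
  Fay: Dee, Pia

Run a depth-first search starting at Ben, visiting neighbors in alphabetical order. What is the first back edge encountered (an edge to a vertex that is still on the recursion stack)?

Kai→Ben

DFS from Ben (visiting neighbors in alphabetical order); mark gray on enter, black on exit:
Ben gray
  Dee gray
  Dee black
  Gus gray
    Gus→Dee: Dee black — skip
    Hana gray
      Cal gray
        Cal→Dee: Dee black — skip
        Kai gray
          Kai→Ben: Ben is gray → back edge
First back edge: Kai → Ben.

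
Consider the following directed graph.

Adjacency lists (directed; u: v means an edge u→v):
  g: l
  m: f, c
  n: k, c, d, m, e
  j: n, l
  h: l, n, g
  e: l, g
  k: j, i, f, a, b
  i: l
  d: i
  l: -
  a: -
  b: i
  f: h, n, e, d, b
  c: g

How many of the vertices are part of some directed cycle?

6

A vertex is on a directed cycle iff it belongs to a strongly connected component of size ≥ 2 (or has a self-loop).
The vertices on cycles are {f, h, j, k, m, n} — 6 in total.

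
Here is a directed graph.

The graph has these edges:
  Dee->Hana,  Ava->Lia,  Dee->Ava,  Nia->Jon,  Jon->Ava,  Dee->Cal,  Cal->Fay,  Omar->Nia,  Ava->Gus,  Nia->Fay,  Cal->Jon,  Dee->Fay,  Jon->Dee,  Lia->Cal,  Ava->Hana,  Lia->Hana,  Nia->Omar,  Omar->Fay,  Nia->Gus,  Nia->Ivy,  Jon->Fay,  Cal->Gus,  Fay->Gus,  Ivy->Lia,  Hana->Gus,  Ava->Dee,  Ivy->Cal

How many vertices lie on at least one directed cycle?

7

A vertex is on a directed cycle iff it belongs to a strongly connected component of size ≥ 2 (or has a self-loop).
The vertices on cycles are {Ava, Cal, Dee, Jon, Lia, Nia, Omar} — 7 in total.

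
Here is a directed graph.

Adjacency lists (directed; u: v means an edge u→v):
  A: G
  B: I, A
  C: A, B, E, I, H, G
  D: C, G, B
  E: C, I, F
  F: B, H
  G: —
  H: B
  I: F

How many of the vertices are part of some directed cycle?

A vertex is on a directed cycle iff it belongs to a strongly connected component of size ≥ 2 (or has a self-loop).
The vertices on cycles are {B, C, E, F, H, I} — 6 in total.

6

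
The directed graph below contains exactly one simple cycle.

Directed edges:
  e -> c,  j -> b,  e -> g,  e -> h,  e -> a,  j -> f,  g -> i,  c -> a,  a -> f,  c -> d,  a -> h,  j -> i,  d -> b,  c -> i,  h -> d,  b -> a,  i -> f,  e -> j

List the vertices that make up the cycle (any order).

DFS with gray/black marking from h:
h gray
  d gray
    b gray
      a gray
        a→h: h is gray → back edge
Back edge closes the cycle h → d → b → a → h; its vertices are {a, b, d, h}.

a, b, d, h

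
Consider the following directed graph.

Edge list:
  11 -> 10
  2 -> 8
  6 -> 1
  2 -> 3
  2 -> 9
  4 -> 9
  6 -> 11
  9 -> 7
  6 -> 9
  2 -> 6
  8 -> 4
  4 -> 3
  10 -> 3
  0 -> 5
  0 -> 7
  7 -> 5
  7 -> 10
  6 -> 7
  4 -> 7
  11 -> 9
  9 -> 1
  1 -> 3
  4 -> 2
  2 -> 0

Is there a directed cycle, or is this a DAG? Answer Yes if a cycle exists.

DFS with white/gray/black marking, starting from 9:
9 gray
  1 gray
    3 gray
    3 black
  1 black
  7 gray
    5 gray
    5 black
    10 gray
      10→3: 3 black — skip
    10 black
  7 black
9 black
8 gray
  4 gray
    4→3: 3 black — skip
    4→7: 7 black — skip
    2 gray
      2→8: 8 is gray → back edge
Back edge found, so a cycle exists: 8 → 4 → 2 → 8.

Yes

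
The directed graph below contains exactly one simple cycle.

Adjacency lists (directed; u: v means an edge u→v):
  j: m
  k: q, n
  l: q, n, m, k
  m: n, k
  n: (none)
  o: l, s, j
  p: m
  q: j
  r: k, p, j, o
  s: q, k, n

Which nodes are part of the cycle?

j, k, m, q

DFS with gray/black marking from j:
j gray
  m gray
    n gray
    n black
    k gray
      q gray
        q→j: j is gray → back edge
Back edge closes the cycle j → m → k → q → j; its vertices are {j, k, m, q}.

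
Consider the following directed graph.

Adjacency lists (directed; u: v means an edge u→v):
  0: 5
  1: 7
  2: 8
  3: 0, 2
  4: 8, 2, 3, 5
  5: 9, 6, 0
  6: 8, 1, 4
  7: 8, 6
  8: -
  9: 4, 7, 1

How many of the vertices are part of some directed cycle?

A vertex is on a directed cycle iff it belongs to a strongly connected component of size ≥ 2 (or has a self-loop).
The vertices on cycles are {0, 1, 3, 4, 5, 6, 7, 9} — 8 in total.

8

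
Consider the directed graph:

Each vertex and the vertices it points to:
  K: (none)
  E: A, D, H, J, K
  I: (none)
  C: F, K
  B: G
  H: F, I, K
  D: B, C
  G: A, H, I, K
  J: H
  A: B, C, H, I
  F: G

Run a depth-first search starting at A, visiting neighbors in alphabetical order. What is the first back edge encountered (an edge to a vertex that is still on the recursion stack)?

G→A

DFS from A (visiting neighbors in alphabetical order); mark gray on enter, black on exit:
A gray
  B gray
    G gray
      G→A: A is gray → back edge
First back edge: G → A.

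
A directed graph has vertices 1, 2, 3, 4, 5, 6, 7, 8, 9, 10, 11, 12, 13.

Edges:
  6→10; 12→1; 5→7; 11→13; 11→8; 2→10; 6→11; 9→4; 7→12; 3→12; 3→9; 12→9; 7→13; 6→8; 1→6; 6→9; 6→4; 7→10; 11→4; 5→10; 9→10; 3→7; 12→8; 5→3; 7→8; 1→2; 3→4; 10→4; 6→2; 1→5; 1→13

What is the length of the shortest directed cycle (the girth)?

For each vertex v, BFS finds the shortest path from v back to v.
The shortest such closed walk is 1 → 5 → 3 → 12 → 1, length 4.

4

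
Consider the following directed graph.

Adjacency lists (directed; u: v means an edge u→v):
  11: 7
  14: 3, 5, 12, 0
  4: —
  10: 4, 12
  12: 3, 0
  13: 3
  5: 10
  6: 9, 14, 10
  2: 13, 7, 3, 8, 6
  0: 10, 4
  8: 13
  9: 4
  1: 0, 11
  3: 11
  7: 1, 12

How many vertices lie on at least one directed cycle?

A vertex is on a directed cycle iff it belongs to a strongly connected component of size ≥ 2 (or has a self-loop).
The vertices on cycles are {0, 1, 3, 7, 10, 11, 12} — 7 in total.

7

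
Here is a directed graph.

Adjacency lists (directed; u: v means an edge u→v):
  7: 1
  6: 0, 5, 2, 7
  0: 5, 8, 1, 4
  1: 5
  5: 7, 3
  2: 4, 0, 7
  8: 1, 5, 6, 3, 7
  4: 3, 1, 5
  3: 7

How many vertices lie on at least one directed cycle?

8

A vertex is on a directed cycle iff it belongs to a strongly connected component of size ≥ 2 (or has a self-loop).
The vertices on cycles are {0, 1, 2, 3, 5, 6, 7, 8} — 8 in total.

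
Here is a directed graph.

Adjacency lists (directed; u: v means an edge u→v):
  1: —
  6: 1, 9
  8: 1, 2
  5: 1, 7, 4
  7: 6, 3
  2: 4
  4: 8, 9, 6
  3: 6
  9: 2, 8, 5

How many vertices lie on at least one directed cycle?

A vertex is on a directed cycle iff it belongs to a strongly connected component of size ≥ 2 (or has a self-loop).
The vertices on cycles are {2, 3, 4, 5, 6, 7, 8, 9} — 8 in total.

8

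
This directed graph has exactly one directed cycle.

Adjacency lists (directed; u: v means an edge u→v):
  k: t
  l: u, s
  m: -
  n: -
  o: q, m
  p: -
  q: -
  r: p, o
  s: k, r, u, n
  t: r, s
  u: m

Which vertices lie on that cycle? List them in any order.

k, s, t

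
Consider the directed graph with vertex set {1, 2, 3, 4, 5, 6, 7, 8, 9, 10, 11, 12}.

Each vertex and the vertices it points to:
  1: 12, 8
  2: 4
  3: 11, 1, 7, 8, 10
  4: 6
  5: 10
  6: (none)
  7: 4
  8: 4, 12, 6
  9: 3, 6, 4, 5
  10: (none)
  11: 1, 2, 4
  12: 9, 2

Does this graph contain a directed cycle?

DFS with white/gray/black marking, starting from 6:
6 gray
6 black
1 gray
  12 gray
    9 gray
      3 gray
        11 gray
          11→1: 1 is gray → back edge
Back edge found, so a cycle exists: 1 → 12 → 9 → 3 → 11 → 1.

Yes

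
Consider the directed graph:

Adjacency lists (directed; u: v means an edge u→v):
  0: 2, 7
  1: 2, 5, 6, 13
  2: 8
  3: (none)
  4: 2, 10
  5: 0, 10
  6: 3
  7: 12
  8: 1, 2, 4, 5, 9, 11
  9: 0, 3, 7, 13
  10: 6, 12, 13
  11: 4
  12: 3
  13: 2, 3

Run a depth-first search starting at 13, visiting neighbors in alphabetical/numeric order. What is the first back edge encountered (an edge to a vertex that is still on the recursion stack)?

DFS from 13 (visiting neighbors in alphabetical/numeric order); mark gray on enter, black on exit:
13 gray
  2 gray
    8 gray
      1 gray
        1→2: 2 is gray → back edge
First back edge: 1 → 2.

1→2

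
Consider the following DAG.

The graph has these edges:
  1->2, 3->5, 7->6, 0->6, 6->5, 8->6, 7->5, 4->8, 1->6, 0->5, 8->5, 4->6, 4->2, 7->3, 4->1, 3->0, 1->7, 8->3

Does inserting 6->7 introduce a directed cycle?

Adding 6→7 creates a cycle iff 7 can already reach 6.
Path from 7: 7 → 6.
So 7 → … → 6 → 7 is a cycle.

Yes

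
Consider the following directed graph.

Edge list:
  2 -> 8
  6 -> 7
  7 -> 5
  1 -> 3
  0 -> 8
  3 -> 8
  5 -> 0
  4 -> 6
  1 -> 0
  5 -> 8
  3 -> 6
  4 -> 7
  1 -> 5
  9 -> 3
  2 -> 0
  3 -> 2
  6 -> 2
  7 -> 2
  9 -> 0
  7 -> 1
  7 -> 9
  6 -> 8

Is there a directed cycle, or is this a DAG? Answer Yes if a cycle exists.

DFS with white/gray/black marking, starting from 2:
2 gray
  0 gray
    8 gray
    8 black
  0 black
  2→8: 8 black — skip
2 black
1 gray
  1→0: 0 black — skip
  3 gray
    6 gray
      7 gray
        7→2: 2 black — skip
        9 gray
          9→0: 0 black — skip
          9→3: 3 is gray → back edge
Back edge found, so a cycle exists: 3 → 6 → 7 → 9 → 3.

Yes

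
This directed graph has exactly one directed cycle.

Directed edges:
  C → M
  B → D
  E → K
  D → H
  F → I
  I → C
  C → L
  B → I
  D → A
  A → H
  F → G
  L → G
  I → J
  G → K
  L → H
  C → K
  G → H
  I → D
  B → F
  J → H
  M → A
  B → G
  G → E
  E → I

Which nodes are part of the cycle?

C, E, G, I, L

DFS with gray/black marking from G:
G gray
  E gray
    I gray
      J gray
        H gray
        H black
      J black
      D gray
        A gray
          A→H: H black — skip
        A black
        D→H: H black — skip
      D black
      C gray
        K gray
        K black
        L gray
          L→G: G is gray → back edge
Back edge closes the cycle G → E → I → C → L → G; its vertices are {C, E, G, I, L}.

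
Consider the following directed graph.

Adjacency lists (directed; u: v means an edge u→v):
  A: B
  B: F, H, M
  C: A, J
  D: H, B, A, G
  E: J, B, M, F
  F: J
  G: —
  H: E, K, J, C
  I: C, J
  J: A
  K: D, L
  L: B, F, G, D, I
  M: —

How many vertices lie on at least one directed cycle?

A vertex is on a directed cycle iff it belongs to a strongly connected component of size ≥ 2 (or has a self-loop).
The vertices on cycles are {A, B, C, D, E, F, H, I, J, K, L} — 11 in total.

11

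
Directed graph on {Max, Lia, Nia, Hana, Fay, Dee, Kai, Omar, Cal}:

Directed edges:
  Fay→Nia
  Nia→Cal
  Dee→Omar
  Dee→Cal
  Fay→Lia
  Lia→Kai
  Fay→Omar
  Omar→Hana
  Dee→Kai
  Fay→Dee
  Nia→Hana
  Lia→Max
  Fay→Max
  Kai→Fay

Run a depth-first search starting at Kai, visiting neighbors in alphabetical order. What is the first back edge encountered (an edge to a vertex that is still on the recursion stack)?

Dee->Kai

DFS from Kai (visiting neighbors in alphabetical order); mark gray on enter, black on exit:
Kai gray
  Fay gray
    Dee gray
      Cal gray
      Cal black
      Dee→Kai: Kai is gray → back edge
First back edge: Dee → Kai.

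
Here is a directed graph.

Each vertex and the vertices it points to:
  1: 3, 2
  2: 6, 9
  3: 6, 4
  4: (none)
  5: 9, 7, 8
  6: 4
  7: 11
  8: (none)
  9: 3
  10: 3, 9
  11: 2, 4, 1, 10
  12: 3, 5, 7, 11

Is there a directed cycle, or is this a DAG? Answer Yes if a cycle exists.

DFS with white/gray/black marking, starting from 8:
8 gray
8 black
1 gray
  3 gray
    6 gray
      4 gray
      4 black
    6 black
    3→4: 4 black — skip
  3 black
  2 gray
    2→6: 6 black — skip
    9 gray
      9→3: 3 black — skip
    9 black
  2 black
1 black
5 gray
  5→9: 9 black — skip
  7 gray
    11 gray
      11→2: 2 black — skip
      11→4: 4 black — skip
      11→1: 1 black — skip
      10 gray
        10→3: 3 black — skip
        10→9: 9 black — skip
      10 black
    11 black
  7 black
  5→8: 8 black — skip
5 black
12 gray
  12→3: 3 black — skip
  12→5: 5 black — skip
  12→7: 7 black — skip
  12→11: 11 black — skip
12 black
Every edge goes to a white or black vertex — no back edge, so the graph is acyclic.

No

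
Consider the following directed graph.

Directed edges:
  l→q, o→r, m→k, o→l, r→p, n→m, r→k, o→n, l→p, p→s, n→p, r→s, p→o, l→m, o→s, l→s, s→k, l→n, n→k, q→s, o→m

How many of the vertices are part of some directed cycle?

A vertex is on a directed cycle iff it belongs to a strongly connected component of size ≥ 2 (or has a self-loop).
The vertices on cycles are {l, n, o, p, r} — 5 in total.

5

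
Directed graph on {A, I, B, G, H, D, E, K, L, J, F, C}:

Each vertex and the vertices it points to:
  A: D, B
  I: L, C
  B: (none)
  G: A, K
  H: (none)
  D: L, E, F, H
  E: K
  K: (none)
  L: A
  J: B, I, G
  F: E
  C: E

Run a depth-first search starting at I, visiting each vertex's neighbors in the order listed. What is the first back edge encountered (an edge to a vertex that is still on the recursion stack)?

D→L

DFS from I (visiting each vertex's neighbors in the order listed); mark gray on enter, black on exit:
I gray
  L gray
    A gray
      D gray
        D→L: L is gray → back edge
First back edge: D → L.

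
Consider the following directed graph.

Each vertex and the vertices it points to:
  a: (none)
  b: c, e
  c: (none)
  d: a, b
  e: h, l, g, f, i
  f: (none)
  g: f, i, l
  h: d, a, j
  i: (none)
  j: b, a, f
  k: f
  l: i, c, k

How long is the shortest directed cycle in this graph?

4

For each vertex v, BFS finds the shortest path from v back to v.
The shortest such closed walk is e → h → j → b → e, length 4.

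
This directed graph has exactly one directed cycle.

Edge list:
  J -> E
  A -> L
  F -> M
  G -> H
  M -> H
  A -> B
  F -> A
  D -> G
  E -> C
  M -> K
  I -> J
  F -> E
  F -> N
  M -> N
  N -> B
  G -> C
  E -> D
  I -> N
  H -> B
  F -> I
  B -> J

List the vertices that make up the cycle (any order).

B, D, E, G, H, J

DFS with gray/black marking from E:
E gray
  D gray
    G gray
      H gray
        B gray
          J gray
            J→E: E is gray → back edge
Back edge closes the cycle E → D → G → H → B → J → E; its vertices are {B, D, E, G, H, J}.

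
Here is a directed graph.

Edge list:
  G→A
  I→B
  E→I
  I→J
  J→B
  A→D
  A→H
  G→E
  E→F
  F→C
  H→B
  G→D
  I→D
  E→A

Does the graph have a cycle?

DFS with white/gray/black marking, starting from E:
E gray
  I gray
    J gray
      B gray
      B black
    J black
    D gray
    D black
    I→B: B black — skip
  I black
  A gray
    H gray
      H→B: B black — skip
    H black
    A→D: D black — skip
  A black
  F gray
    C gray
    C black
  F black
E black
G gray
  G→D: D black — skip
  G→A: A black — skip
  G→E: E black — skip
G black
Every edge goes to a white or black vertex — no back edge, so the graph is acyclic.

No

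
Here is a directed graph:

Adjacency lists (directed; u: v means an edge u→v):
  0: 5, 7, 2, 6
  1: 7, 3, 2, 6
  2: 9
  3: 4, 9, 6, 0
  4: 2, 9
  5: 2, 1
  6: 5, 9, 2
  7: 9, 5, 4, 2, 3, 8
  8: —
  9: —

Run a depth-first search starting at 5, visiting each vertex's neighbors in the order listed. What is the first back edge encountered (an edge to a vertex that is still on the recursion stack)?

7->5

DFS from 5 (visiting each vertex's neighbors in the order listed); mark gray on enter, black on exit:
5 gray
  2 gray
    9 gray
    9 black
  2 black
  1 gray
    7 gray
      7→9: 9 black — skip
      7→5: 5 is gray → back edge
First back edge: 7 → 5.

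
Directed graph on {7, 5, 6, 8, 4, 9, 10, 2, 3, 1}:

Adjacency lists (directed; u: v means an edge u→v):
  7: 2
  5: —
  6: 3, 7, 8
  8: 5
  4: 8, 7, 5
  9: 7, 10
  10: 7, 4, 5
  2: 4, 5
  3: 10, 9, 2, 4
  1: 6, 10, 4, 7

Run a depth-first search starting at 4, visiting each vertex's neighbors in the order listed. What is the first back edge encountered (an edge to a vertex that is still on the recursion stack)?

2->4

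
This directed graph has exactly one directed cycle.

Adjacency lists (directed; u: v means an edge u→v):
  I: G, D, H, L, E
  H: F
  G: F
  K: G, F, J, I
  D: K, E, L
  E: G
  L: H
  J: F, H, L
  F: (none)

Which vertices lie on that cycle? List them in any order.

D, I, K

DFS with gray/black marking from D:
D gray
  K gray
    G gray
      F gray
      F black
    G black
    K→F: F black — skip
    J gray
      J→F: F black — skip
      H gray
        H→F: F black — skip
      H black
      L gray
        L→H: H black — skip
      L black
    J black
    I gray
      I→G: G black — skip
      I→D: D is gray → back edge
Back edge closes the cycle D → K → I → D; its vertices are {D, I, K}.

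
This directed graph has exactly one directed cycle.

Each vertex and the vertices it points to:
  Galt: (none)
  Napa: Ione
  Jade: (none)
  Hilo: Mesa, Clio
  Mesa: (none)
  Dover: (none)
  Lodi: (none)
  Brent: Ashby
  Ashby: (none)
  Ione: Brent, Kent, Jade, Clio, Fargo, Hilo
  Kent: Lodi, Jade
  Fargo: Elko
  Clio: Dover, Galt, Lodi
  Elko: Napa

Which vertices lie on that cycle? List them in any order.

Elko, Ione, Napa, Fargo

DFS with gray/black marking from Ione:
Ione gray
  Brent gray
    Ashby gray
    Ashby black
  Brent black
  Kent gray
    Lodi gray
    Lodi black
    Jade gray
    Jade black
  Kent black
  Ione→Jade: Jade black — skip
  Clio gray
    Dover gray
    Dover black
    Galt gray
    Galt black
    Clio→Lodi: Lodi black — skip
  Clio black
  Fargo gray
    Elko gray
      Napa gray
        Napa→Ione: Ione is gray → back edge
Back edge closes the cycle Ione → Fargo → Elko → Napa → Ione; its vertices are {Elko, Ione, Napa, Fargo}.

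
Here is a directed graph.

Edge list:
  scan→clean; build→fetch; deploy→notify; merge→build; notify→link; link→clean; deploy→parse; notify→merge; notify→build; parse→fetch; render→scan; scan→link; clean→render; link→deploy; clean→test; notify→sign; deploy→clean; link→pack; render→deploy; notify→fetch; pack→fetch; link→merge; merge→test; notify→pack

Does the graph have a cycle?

Yes

DFS with white/gray/black marking, starting from sign:
sign gray
sign black
pack gray
  fetch gray
  fetch black
pack black
merge gray
  build gray
    build→fetch: fetch black — skip
  build black
  test gray
  test black
merge black
notify gray
  notify→build: build black — skip
  notify→sign: sign black — skip
  notify→merge: merge black — skip
  notify→pack: pack black — skip
  link gray
    clean gray
      clean→test: test black — skip
      render gray
        deploy gray
          deploy→clean: clean is gray → back edge
Back edge found, so a cycle exists: clean → render → deploy → clean.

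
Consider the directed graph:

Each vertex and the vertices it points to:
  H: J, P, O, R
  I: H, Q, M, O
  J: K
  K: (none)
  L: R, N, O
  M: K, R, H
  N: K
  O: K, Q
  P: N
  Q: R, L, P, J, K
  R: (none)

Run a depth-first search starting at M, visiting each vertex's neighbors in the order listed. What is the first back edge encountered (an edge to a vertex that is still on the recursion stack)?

DFS from M (visiting each vertex's neighbors in the order listed); mark gray on enter, black on exit:
M gray
  K gray
  K black
  R gray
  R black
  H gray
    J gray
      J→K: K black — skip
    J black
    P gray
      N gray
        N→K: K black — skip
      N black
    P black
    O gray
      O→K: K black — skip
      Q gray
        Q→R: R black — skip
        L gray
          L→R: R black — skip
          L→N: N black — skip
          L→O: O is gray → back edge
First back edge: L → O.

L->O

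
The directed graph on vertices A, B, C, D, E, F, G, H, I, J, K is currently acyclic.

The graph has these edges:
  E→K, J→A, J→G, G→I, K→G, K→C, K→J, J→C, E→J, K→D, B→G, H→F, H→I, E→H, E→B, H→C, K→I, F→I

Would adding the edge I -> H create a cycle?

Yes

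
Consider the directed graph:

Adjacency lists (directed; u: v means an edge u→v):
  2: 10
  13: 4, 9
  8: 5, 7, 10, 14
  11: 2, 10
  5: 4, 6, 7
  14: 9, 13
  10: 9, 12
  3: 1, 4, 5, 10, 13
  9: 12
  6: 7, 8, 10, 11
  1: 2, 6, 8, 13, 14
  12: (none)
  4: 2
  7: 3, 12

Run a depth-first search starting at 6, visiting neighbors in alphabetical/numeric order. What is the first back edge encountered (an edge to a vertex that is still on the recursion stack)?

1→6

DFS from 6 (visiting neighbors in alphabetical/numeric order); mark gray on enter, black on exit:
6 gray
  7 gray
    3 gray
      1 gray
        2 gray
          10 gray
            9 gray
              12 gray
              12 black
            9 black
            10→12: 12 black — skip
          10 black
        2 black
        1→6: 6 is gray → back edge
First back edge: 1 → 6.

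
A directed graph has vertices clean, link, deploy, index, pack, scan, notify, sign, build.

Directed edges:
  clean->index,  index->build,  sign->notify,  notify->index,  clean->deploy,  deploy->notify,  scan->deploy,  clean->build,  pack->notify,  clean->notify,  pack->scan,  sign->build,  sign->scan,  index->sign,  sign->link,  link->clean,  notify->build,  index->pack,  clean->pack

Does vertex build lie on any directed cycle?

build lies on a cycle iff there is a path from build back to itself.
Exploring from build, it never reaches itself; equivalently, its strongly connected component is a singleton.

No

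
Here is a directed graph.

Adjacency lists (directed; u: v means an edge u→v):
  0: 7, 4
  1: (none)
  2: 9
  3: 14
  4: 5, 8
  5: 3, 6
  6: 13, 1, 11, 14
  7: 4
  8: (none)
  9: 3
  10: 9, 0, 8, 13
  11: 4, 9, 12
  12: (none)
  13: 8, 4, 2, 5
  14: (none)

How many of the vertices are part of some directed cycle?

A vertex is on a directed cycle iff it belongs to a strongly connected component of size ≥ 2 (or has a self-loop).
The vertices on cycles are {4, 5, 6, 11, 13} — 5 in total.

5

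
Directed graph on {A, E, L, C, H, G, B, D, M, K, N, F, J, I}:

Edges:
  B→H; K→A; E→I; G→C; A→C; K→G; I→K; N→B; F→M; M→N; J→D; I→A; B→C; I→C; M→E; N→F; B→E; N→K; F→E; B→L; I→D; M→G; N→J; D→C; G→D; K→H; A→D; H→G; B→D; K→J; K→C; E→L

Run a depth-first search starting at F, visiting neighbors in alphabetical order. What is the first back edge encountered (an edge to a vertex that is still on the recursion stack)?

N→F

DFS from F (visiting neighbors in alphabetical order); mark gray on enter, black on exit:
F gray
  E gray
    I gray
      A gray
        C gray
        C black
        D gray
          D→C: C black — skip
        D black
      A black
      I→C: C black — skip
      I→D: D black — skip
      K gray
        K→A: A black — skip
        K→C: C black — skip
        G gray
          G→C: C black — skip
          G→D: D black — skip
        G black
        H gray
          H→G: G black — skip
        H black
        J gray
          J→D: D black — skip
        J black
      K black
    I black
    L gray
    L black
  E black
  M gray
    M→E: E black — skip
    M→G: G black — skip
    N gray
      B gray
        B→C: C black — skip
        B→D: D black — skip
        B→E: E black — skip
        B→H: H black — skip
        B→L: L black — skip
      B black
      N→F: F is gray → back edge
First back edge: N → F.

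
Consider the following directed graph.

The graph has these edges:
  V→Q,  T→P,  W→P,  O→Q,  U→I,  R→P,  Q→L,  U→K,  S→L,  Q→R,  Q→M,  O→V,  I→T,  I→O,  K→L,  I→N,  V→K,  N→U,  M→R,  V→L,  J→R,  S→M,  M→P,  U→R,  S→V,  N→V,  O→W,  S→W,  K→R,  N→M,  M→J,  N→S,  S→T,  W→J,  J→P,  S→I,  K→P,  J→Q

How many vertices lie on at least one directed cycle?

7

A vertex is on a directed cycle iff it belongs to a strongly connected component of size ≥ 2 (or has a self-loop).
The vertices on cycles are {I, J, M, N, Q, S, U} — 7 in total.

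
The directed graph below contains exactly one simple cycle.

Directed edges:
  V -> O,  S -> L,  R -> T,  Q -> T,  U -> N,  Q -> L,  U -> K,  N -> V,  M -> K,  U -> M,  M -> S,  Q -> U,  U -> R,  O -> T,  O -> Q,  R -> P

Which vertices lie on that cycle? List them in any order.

DFS with gray/black marking from Q:
Q gray
  L gray
  L black
  U gray
    M gray
      K gray
      K black
      S gray
        S→L: L black — skip
      S black
    M black
    R gray
      T gray
      T black
      P gray
      P black
    R black
    N gray
      V gray
        O gray
          O→Q: Q is gray → back edge
Back edge closes the cycle Q → U → N → V → O → Q; its vertices are {N, O, Q, U, V}.

N, O, Q, U, V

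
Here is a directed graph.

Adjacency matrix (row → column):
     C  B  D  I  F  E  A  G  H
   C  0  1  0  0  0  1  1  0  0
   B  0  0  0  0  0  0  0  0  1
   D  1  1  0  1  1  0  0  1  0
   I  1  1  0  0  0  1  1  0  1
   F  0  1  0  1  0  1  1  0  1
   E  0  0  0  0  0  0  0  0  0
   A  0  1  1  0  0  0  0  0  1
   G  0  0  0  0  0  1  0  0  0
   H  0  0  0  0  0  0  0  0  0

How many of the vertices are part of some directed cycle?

5

A vertex is on a directed cycle iff it belongs to a strongly connected component of size ≥ 2 (or has a self-loop).
The vertices on cycles are {A, C, D, F, I} — 5 in total.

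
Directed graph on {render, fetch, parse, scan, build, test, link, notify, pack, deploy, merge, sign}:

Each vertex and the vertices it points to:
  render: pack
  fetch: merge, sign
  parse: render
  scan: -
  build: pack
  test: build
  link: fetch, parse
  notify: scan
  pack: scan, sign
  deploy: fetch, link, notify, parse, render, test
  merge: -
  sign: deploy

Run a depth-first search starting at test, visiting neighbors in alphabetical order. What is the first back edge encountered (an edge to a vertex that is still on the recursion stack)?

fetch→sign

DFS from test (visiting neighbors in alphabetical order); mark gray on enter, black on exit:
test gray
  build gray
    pack gray
      scan gray
      scan black
      sign gray
        deploy gray
          fetch gray
            merge gray
            merge black
            fetch→sign: sign is gray → back edge
First back edge: fetch → sign.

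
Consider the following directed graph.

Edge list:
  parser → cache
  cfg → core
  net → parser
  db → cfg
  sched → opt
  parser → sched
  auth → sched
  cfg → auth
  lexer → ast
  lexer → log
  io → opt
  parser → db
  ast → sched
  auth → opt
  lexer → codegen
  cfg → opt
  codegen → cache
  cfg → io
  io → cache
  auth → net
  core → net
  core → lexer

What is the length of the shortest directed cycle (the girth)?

5

For each vertex v, BFS finds the shortest path from v back to v.
The shortest such closed walk is cfg → core → net → parser → db → cfg, length 5.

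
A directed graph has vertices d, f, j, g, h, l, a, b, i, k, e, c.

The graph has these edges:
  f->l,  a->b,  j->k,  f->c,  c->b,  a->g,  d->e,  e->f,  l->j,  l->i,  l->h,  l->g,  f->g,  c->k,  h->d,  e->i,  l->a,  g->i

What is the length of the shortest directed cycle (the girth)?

For each vertex v, BFS finds the shortest path from v back to v.
The shortest such closed walk is f → l → h → d → e → f, length 5.

5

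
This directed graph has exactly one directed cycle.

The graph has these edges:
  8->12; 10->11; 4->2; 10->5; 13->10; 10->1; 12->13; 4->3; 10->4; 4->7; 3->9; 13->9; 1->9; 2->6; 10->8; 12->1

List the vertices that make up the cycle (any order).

8, 10, 12, 13

DFS with gray/black marking from 10:
10 gray
  1 gray
    9 gray
    9 black
  1 black
  5 gray
  5 black
  11 gray
  11 black
  4 gray
    7 gray
    7 black
    3 gray
      3→9: 9 black — skip
    3 black
    2 gray
      6 gray
      6 black
    2 black
  4 black
  8 gray
    12 gray
      12→1: 1 black — skip
      13 gray
        13→9: 9 black — skip
        13→10: 10 is gray → back edge
Back edge closes the cycle 10 → 8 → 12 → 13 → 10; its vertices are {8, 10, 12, 13}.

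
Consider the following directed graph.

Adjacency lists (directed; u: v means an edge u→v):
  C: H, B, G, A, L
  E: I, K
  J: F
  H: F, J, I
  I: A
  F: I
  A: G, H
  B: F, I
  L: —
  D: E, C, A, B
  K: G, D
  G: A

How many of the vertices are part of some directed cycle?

A vertex is on a directed cycle iff it belongs to a strongly connected component of size ≥ 2 (or has a self-loop).
The vertices on cycles are {A, D, E, F, G, H, I, J, K} — 9 in total.

9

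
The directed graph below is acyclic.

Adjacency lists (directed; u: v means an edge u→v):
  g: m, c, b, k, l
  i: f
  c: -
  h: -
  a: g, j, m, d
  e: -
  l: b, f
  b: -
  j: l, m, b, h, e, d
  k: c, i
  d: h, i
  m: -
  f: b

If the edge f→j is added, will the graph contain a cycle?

Adding f→j creates a cycle iff j can already reach f.
Path from j: j → l → f.
So j → … → f → j is a cycle.

Yes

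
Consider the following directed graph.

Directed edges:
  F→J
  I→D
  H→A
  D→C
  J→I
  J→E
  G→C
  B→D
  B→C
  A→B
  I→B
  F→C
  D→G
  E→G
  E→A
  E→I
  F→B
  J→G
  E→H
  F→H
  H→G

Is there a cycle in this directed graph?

No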